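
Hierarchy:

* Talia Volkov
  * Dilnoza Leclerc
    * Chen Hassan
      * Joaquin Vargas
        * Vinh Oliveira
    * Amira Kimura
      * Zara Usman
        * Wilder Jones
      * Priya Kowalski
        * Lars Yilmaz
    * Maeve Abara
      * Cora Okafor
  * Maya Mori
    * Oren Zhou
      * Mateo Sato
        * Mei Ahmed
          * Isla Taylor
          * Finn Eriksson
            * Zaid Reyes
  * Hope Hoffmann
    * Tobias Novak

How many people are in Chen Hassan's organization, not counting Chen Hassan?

2

Chen Hassan directly manages Joaquin Vargas. Under Joaquin Vargas: Vinh Oliveira (1). That's 2 in total.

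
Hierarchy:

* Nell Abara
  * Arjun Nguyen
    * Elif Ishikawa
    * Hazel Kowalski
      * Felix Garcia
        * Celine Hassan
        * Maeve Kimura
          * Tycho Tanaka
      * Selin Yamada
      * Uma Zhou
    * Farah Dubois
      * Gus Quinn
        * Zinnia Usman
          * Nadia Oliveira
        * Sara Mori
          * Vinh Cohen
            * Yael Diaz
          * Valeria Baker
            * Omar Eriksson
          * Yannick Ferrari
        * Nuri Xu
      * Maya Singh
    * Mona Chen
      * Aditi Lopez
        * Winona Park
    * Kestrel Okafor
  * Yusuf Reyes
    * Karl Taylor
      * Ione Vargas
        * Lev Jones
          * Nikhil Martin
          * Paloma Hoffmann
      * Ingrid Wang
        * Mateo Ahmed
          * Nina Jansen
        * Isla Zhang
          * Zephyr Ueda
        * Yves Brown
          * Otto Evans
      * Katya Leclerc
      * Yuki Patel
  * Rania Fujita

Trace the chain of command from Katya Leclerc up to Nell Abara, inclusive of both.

Katya Leclerc -> Karl Taylor -> Yusuf Reyes -> Nell Abara

Katya Leclerc reports to Karl Taylor. Karl Taylor reports to Yusuf Reyes. Yusuf Reyes reports to Nell Abara. Nell Abara is at the top.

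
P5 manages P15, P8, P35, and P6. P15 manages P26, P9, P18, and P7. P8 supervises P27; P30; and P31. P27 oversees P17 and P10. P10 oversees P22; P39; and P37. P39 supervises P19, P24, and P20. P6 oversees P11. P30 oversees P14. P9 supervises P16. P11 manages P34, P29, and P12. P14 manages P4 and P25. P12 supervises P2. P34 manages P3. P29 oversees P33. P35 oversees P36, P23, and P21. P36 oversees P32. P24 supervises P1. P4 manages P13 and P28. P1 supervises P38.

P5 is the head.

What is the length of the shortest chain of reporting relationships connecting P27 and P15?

P27 is 2 levels below P5, and P15 is 1 level below P5 (their lowest common manager). The shortest path runs up from P27 to P5 and back down to P15: 2 + 1 = 3 links.

3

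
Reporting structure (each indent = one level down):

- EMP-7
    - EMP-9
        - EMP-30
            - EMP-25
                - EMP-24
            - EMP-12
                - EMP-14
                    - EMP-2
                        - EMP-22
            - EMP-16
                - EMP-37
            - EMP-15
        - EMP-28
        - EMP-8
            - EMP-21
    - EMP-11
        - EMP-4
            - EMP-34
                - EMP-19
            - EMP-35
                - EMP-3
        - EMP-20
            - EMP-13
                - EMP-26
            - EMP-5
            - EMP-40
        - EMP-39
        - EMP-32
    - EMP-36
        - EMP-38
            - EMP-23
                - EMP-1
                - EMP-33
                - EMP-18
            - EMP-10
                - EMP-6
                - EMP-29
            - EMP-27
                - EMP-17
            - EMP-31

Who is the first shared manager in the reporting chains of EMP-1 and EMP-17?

EMP-1's chain of managers is EMP-23, EMP-38, EMP-36, EMP-7. EMP-17's chain of managers is EMP-27, EMP-38, EMP-36, EMP-7. The first manager that appears in both chains is EMP-38.

EMP-38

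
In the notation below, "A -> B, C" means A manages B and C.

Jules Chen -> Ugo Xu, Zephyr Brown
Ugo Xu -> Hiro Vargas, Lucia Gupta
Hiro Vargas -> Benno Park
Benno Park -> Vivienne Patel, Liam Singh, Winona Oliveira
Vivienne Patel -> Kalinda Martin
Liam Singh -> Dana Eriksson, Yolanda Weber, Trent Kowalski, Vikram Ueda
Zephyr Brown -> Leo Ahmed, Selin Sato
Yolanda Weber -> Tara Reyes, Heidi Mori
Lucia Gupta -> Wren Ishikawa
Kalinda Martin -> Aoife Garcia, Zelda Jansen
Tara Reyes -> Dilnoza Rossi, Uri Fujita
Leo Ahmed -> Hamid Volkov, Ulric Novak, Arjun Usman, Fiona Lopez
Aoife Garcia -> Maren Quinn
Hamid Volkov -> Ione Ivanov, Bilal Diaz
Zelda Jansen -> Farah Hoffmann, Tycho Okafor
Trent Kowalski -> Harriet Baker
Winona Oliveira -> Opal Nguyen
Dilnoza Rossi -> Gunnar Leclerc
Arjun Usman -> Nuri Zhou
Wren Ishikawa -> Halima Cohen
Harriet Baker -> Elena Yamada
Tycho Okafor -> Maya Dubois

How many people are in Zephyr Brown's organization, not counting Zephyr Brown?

9

Zephyr Brown directly manages Leo Ahmed, Selin Sato. Under Leo Ahmed: Fiona Lopez, Arjun Usman, Nuri Zhou, Ulric Novak, Hamid Volkov, Bilal Diaz, Ione Ivanov (7). Selin Sato has no reports. So Zephyr Brown's organization is 2 direct reports plus everyone under them: 8 + 1 = 9.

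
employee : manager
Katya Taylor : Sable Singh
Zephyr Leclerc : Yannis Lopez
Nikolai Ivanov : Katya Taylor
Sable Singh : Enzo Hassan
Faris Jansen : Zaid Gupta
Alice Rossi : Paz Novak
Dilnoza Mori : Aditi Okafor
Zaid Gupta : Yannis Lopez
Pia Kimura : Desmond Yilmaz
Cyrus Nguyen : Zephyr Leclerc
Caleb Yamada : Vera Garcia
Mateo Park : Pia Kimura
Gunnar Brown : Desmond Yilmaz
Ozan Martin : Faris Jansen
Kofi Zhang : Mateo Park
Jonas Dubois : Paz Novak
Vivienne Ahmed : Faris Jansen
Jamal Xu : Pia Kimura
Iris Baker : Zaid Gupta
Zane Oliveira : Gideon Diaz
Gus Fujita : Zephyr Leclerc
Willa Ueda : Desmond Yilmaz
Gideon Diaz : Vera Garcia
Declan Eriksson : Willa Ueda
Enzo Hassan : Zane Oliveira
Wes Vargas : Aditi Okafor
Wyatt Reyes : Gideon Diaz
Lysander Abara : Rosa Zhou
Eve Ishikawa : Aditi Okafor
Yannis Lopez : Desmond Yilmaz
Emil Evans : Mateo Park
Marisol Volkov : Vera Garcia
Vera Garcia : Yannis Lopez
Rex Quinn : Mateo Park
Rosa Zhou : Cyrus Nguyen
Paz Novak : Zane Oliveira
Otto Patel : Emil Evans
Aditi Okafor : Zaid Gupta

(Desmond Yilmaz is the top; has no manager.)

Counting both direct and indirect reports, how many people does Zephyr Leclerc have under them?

4

Zephyr Leclerc directly manages Cyrus Nguyen, Gus Fujita. Under Cyrus Nguyen: Rosa Zhou, Lysander Abara (2). Gus Fujita has no reports. So Zephyr Leclerc's organization is 2 direct reports plus everyone under them: 3 + 1 = 4.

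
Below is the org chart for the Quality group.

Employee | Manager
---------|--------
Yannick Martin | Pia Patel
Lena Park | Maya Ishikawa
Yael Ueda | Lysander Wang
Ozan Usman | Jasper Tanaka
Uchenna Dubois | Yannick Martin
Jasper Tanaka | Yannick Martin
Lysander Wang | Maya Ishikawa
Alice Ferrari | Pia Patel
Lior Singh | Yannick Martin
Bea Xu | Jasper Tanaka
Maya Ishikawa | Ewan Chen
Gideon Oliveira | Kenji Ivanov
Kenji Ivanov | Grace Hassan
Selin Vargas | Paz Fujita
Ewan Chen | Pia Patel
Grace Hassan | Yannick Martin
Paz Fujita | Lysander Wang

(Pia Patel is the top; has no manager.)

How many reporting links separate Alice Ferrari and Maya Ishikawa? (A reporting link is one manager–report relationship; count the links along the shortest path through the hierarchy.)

Alice Ferrari is 1 level below Pia Patel, and Maya Ishikawa is 2 levels below Pia Patel (their lowest common manager). The shortest path runs up from Alice Ferrari to Pia Patel and back down to Maya Ishikawa: 1 + 2 = 3 links.

3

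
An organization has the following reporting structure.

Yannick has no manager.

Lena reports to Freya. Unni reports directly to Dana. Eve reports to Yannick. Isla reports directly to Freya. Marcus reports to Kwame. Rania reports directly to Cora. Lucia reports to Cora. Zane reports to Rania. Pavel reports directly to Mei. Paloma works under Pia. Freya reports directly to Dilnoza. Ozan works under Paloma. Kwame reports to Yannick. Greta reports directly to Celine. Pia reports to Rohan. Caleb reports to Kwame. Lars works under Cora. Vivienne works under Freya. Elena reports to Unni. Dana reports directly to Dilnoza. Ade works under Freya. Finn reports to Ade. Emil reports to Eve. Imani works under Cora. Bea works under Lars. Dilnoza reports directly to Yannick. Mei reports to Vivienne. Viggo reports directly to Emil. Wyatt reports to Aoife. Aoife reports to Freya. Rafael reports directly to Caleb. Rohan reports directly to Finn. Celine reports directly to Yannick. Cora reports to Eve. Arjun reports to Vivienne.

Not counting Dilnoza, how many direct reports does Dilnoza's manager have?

Dilnoza reports to Yannick. Yannick's other direct reports are Eve, Kwame, Celine — 3 peers.

3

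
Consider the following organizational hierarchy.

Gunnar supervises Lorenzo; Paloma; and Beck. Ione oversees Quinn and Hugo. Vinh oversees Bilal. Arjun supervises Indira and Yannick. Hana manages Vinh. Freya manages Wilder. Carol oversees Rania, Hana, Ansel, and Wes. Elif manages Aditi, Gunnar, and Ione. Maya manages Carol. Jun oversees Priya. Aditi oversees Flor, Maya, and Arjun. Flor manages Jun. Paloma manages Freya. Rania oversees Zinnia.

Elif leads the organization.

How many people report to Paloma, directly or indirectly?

Paloma directly manages Freya. Under Freya: Wilder (1). That's 2 in total.

2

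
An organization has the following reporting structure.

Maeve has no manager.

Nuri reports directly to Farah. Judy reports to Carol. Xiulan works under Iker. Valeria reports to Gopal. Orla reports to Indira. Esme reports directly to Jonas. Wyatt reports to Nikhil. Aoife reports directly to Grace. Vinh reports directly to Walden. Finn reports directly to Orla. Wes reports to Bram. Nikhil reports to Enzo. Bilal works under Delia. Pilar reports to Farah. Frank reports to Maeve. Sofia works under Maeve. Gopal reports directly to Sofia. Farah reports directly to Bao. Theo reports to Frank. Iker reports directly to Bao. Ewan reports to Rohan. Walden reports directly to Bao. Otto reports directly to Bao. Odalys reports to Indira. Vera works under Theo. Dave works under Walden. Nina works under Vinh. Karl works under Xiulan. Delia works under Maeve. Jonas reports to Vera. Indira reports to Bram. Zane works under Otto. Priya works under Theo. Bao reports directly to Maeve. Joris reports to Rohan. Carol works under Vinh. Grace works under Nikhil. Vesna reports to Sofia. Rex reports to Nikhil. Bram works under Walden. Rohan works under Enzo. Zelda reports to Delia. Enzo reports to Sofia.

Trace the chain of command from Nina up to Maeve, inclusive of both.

Nina -> Vinh -> Walden -> Bao -> Maeve

Nina reports to Vinh. Vinh reports to Walden. Walden reports to Bao. Bao reports to Maeve. Maeve is at the top.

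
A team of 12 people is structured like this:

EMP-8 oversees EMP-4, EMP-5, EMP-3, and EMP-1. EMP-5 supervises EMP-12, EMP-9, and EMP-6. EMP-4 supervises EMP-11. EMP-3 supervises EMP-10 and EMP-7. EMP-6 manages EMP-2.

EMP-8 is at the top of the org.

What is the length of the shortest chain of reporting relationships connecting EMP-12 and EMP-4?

3

EMP-12 is 2 levels below EMP-8, and EMP-4 is 1 level below EMP-8 (their lowest common manager). The shortest path runs up from EMP-12 to EMP-8 and back down to EMP-4: 2 + 1 = 3 links.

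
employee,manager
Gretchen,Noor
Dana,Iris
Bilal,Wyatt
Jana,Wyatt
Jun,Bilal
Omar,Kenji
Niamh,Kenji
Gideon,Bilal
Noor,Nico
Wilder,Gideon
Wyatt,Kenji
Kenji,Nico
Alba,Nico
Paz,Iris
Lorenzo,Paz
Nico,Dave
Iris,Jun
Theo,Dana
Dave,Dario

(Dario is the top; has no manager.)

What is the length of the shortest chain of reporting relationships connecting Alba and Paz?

7

Alba is 1 level below Nico, and Paz is 6 levels below Nico (their lowest common manager). The shortest path runs up from Alba to Nico and back down to Paz: 1 + 6 = 7 links.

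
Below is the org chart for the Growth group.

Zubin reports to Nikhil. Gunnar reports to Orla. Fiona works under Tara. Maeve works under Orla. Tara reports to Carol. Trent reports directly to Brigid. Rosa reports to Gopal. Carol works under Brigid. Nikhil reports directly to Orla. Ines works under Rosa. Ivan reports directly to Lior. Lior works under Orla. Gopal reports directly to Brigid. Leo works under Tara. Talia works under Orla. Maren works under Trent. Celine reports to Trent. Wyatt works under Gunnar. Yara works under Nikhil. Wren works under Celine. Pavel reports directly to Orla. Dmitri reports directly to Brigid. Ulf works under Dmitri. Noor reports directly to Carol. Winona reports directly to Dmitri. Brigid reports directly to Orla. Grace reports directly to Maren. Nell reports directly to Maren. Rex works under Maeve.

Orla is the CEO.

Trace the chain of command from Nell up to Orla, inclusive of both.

Nell reports to Maren. Maren reports to Trent. Trent reports to Brigid. Brigid reports to Orla. Orla is at the top.

Nell -> Maren -> Trent -> Brigid -> Orla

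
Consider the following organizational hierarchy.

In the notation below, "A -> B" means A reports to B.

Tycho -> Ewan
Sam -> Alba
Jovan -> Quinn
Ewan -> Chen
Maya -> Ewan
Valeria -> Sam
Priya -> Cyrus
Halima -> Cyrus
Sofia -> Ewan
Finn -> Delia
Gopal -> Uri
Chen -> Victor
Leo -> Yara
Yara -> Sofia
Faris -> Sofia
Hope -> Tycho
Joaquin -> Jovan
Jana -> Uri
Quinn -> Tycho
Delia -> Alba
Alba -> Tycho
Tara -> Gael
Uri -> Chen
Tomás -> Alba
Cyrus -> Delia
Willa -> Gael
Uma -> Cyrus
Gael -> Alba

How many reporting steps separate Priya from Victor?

Chain from Priya up to Victor: Priya → Cyrus → Delia → Alba → Tycho → Ewan → Chen → Victor. That is 7 steps up, so Priya is 7 levels below Victor.

7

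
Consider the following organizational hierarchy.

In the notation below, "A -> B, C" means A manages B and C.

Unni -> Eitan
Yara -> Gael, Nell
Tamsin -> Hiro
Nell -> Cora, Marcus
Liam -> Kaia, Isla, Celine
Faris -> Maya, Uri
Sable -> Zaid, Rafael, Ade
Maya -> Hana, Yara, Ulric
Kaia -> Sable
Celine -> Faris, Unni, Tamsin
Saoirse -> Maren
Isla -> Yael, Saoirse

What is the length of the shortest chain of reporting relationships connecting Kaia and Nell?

6

Kaia is 1 level below Liam, and Nell is 5 levels below Liam (their lowest common manager). The shortest path runs up from Kaia to Liam and back down to Nell: 1 + 5 = 6 links.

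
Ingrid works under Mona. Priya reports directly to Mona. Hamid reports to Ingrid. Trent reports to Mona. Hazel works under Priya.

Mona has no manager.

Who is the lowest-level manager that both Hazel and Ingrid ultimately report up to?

Mona

Hazel's chain of managers is Priya, Mona. Ingrid's chain of managers is Mona. The first manager that appears in both chains is Mona.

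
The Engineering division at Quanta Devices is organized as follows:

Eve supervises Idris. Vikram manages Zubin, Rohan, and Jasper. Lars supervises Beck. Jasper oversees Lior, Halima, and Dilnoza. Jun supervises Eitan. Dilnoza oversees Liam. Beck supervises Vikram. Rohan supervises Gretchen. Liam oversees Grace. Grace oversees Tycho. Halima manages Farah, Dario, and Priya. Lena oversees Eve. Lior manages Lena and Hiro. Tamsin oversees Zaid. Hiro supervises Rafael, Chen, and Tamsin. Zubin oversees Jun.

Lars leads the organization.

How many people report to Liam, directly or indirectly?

2

Liam directly manages Grace. Under Grace: Tycho (1). That's 2 in total.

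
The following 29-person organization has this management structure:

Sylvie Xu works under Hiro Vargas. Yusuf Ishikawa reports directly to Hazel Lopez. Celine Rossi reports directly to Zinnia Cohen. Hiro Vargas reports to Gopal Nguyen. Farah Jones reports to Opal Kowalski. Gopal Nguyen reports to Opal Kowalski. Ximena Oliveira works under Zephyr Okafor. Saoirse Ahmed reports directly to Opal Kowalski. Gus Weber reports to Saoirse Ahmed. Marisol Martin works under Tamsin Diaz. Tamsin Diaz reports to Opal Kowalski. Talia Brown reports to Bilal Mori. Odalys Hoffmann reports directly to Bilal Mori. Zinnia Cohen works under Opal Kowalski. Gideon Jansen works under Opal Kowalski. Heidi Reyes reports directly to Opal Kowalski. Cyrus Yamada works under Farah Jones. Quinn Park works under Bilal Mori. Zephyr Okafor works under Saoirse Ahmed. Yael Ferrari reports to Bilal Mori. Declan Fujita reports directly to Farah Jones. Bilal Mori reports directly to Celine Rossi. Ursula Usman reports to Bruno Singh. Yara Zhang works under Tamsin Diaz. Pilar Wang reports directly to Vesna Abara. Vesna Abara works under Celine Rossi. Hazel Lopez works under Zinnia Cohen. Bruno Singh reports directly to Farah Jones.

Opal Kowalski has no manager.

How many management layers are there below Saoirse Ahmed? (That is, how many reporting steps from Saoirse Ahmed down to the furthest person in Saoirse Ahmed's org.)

2

The longest chain under Saoirse Ahmed runs Saoirse Ahmed → Zephyr Okafor → Ximena Oliveira, which is 2 levels below Saoirse Ahmed.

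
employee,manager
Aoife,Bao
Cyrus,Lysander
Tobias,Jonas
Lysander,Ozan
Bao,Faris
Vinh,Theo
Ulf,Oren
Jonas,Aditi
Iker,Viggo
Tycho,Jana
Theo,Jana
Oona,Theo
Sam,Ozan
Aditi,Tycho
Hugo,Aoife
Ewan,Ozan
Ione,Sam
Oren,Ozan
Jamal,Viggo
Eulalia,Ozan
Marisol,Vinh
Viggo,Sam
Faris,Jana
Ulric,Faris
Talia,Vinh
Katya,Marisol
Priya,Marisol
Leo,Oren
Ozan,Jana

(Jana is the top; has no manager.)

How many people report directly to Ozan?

5

Ozan directly manages Sam, Lysander, Oren, Ewan, Eulalia. That is 5 direct reports.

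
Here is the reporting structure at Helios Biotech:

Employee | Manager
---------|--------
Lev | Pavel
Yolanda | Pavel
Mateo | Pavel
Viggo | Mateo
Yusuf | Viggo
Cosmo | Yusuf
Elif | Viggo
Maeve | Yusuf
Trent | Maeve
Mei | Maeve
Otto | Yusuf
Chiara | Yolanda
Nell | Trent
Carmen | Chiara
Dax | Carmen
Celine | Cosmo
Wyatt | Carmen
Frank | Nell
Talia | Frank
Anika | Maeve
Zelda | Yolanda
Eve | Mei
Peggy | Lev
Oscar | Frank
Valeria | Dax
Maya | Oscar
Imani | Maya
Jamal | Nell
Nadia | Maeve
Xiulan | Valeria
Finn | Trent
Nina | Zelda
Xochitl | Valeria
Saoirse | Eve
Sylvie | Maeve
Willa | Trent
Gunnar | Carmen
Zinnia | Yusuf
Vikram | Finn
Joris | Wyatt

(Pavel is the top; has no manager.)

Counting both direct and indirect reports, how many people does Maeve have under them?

Maeve directly manages Trent, Mei, Anika, Nadia, Sylvie. Under Trent: Willa, Finn, Vikram, Nell, Jamal, Frank, Oscar, Maya, Imani, Talia (10). Under Mei: Eve, Saoirse (2). Anika has no reports. Nadia has no reports. Sylvie has no reports. So Maeve's organization is 5 direct reports plus everyone under them: 11 + 3 + 1 + 1 + 1 = 17.

17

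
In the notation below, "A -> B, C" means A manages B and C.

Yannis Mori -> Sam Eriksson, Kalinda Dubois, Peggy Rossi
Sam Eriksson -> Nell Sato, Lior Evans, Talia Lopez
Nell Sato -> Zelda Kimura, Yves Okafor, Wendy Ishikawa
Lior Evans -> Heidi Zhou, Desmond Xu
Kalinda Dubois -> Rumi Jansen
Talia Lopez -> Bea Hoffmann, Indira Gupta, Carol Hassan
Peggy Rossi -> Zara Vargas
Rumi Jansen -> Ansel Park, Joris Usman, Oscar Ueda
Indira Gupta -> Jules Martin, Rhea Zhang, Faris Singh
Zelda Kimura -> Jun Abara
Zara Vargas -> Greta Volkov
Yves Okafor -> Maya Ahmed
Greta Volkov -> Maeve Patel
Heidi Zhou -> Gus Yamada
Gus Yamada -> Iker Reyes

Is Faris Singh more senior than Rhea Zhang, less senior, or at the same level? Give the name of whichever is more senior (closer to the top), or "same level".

Both Faris Singh and Rhea Zhang are 4 levels below Yannis Mori.

same level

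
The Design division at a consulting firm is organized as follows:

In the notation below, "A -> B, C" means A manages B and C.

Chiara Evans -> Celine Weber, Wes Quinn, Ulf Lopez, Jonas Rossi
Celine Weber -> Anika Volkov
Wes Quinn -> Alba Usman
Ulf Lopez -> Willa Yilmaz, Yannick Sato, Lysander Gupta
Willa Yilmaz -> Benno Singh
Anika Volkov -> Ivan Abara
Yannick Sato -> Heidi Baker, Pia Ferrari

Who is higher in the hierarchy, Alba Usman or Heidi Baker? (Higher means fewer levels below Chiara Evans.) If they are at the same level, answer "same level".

Alba Usman is 2 levels below Chiara Evans; Heidi Baker is 3. Alba Usman is higher.

Alba Usman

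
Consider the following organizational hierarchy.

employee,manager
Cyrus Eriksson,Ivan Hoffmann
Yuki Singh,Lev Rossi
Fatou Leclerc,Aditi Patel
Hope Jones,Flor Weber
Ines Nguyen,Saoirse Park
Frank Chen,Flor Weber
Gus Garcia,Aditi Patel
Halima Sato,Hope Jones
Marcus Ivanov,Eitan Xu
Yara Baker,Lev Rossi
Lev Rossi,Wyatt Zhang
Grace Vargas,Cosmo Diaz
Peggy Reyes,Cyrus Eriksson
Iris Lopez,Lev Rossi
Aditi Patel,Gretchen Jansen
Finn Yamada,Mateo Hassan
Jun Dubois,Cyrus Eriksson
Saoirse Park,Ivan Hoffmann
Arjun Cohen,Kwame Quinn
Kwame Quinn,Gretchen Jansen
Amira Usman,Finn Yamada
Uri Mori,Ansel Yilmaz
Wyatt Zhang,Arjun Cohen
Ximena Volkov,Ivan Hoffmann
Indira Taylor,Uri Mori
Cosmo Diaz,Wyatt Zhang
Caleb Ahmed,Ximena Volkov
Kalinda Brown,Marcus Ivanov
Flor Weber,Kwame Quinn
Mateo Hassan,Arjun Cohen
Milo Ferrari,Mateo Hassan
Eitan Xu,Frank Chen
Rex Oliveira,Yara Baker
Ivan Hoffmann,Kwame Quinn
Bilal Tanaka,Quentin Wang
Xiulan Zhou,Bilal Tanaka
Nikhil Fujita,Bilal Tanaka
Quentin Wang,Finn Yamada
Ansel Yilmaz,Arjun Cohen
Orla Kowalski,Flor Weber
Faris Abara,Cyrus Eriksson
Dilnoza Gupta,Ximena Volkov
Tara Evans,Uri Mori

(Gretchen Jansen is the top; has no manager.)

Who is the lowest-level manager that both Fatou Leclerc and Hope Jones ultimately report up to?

Fatou Leclerc's chain of managers is Aditi Patel, Gretchen Jansen. Hope Jones's chain of managers is Flor Weber, Kwame Quinn, Gretchen Jansen. The first manager that appears in both chains is Gretchen Jansen.

Gretchen Jansen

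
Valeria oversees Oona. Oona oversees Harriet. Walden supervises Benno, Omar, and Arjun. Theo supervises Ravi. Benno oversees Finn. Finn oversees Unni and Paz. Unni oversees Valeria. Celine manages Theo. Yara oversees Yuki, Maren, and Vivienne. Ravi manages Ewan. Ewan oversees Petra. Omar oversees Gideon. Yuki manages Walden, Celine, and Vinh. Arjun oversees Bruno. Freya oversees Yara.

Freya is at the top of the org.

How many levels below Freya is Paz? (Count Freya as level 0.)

Chain from Paz up to Freya: Paz → Finn → Benno → Walden → Yuki → Yara → Freya. That is 6 steps up, so Paz is 6 levels below Freya.

6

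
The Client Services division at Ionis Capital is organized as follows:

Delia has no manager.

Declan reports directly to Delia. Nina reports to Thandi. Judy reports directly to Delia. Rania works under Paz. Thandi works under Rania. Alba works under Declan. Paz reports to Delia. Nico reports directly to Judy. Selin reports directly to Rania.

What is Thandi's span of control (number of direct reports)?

Thandi directly manages Nina. That is 1 direct report.

1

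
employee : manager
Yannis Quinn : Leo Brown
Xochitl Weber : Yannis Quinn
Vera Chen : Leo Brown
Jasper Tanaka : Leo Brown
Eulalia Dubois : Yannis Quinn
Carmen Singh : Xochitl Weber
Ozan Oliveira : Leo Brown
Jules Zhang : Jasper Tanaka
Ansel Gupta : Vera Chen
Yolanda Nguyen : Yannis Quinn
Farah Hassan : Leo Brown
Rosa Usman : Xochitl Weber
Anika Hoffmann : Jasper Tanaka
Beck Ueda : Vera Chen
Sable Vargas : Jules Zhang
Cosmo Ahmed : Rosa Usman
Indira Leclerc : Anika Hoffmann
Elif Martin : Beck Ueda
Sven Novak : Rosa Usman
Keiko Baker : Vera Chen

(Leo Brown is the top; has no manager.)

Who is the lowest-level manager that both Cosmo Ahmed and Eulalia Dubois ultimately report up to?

Yannis Quinn

Cosmo Ahmed's chain of managers is Rosa Usman, Xochitl Weber, Yannis Quinn, Leo Brown. Eulalia Dubois's chain of managers is Yannis Quinn, Leo Brown. The first manager that appears in both chains is Yannis Quinn.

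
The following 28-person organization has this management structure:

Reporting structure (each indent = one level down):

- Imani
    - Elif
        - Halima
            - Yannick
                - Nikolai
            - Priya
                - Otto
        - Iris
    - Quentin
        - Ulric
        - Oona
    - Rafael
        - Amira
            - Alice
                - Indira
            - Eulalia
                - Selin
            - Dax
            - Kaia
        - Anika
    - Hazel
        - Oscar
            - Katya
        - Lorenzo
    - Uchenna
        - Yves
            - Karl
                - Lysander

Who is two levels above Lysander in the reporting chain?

Yves

Lysander reports to Karl, and Karl reports to Yves. So Lysander's skip-level manager is Yves.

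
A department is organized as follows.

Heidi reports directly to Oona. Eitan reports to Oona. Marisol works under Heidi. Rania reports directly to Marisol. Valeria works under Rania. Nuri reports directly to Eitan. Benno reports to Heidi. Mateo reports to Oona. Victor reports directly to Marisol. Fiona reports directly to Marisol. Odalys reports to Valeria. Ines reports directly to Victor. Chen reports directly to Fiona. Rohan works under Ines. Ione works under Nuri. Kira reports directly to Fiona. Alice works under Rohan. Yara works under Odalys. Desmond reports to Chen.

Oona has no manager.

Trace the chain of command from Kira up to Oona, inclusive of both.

Kira -> Fiona -> Marisol -> Heidi -> Oona

Kira reports to Fiona. Fiona reports to Marisol. Marisol reports to Heidi. Heidi reports to Oona. Oona is at the top.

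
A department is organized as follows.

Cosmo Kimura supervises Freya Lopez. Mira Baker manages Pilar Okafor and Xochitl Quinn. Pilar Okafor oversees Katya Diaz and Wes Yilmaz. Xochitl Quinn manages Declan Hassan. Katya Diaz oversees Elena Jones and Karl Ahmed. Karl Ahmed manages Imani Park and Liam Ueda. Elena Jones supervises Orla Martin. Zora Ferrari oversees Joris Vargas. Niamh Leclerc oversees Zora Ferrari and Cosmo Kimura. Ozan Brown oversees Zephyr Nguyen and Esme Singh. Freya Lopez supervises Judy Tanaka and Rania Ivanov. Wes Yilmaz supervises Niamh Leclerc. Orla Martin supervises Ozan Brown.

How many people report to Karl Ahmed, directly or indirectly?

2

Karl Ahmed directly manages Imani Park, Liam Ueda. Imani Park has no reports. Liam Ueda has no reports. So Karl Ahmed's organization is 2 direct reports plus everyone under them: 1 + 1 = 2.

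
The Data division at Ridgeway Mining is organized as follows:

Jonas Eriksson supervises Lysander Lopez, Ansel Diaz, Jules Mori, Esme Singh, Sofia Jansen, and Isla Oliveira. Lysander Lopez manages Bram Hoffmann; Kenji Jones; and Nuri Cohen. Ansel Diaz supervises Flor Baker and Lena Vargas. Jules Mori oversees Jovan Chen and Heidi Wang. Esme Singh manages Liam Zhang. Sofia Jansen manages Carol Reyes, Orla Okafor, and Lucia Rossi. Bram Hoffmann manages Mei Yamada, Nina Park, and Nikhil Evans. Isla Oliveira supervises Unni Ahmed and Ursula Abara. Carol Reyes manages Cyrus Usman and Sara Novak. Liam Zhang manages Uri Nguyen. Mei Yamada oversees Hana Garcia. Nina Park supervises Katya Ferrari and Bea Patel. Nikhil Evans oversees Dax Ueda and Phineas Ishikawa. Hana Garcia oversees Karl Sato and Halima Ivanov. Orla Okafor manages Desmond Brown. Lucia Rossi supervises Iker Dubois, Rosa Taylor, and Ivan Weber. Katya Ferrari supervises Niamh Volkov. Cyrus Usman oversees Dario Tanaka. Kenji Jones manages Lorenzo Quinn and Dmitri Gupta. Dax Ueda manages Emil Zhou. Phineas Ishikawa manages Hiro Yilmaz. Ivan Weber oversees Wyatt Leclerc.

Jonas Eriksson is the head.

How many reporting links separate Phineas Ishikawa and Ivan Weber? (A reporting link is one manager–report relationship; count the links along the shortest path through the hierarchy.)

Phineas Ishikawa is 4 levels below Jonas Eriksson, and Ivan Weber is 3 levels below Jonas Eriksson (their lowest common manager). The shortest path runs up from Phineas Ishikawa to Jonas Eriksson and back down to Ivan Weber: 4 + 3 = 7 links.

7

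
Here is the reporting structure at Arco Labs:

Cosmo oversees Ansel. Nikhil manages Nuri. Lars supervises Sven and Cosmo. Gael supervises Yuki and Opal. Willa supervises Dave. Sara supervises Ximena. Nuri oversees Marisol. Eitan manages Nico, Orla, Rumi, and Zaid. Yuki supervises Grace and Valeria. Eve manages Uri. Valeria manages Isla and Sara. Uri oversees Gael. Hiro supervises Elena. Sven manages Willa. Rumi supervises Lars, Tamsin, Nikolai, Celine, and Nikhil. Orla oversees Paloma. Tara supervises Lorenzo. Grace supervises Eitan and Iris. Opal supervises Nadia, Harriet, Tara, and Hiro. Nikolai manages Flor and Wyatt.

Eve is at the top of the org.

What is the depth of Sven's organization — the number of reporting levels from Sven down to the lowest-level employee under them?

The longest chain under Sven runs Sven → Willa → Dave, which is 2 levels below Sven.

2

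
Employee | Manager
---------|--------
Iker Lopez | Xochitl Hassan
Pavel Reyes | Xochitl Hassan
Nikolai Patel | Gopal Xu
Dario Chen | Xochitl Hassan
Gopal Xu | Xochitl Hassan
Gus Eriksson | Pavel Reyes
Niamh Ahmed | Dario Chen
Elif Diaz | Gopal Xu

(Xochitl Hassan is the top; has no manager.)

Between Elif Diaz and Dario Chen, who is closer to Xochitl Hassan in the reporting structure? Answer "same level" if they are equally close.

Dario Chen

Elif Diaz is 2 levels below Xochitl Hassan; Dario Chen is 1. Dario Chen is higher.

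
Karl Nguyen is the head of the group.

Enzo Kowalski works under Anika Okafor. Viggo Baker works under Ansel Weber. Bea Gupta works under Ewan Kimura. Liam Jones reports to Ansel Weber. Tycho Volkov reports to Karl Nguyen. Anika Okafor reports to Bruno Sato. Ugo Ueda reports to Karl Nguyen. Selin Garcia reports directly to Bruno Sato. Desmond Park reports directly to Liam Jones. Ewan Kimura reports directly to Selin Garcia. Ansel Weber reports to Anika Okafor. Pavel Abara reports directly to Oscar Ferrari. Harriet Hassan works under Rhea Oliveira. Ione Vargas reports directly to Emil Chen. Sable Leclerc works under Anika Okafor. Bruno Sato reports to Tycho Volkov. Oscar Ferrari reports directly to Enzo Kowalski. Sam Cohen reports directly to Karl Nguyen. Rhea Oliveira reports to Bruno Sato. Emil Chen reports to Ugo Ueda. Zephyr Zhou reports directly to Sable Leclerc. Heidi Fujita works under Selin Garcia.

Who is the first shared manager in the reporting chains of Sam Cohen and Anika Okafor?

Sam Cohen's chain of managers is Karl Nguyen. Anika Okafor's chain of managers is Bruno Sato, Tycho Volkov, Karl Nguyen. The first manager that appears in both chains is Karl Nguyen.

Karl Nguyen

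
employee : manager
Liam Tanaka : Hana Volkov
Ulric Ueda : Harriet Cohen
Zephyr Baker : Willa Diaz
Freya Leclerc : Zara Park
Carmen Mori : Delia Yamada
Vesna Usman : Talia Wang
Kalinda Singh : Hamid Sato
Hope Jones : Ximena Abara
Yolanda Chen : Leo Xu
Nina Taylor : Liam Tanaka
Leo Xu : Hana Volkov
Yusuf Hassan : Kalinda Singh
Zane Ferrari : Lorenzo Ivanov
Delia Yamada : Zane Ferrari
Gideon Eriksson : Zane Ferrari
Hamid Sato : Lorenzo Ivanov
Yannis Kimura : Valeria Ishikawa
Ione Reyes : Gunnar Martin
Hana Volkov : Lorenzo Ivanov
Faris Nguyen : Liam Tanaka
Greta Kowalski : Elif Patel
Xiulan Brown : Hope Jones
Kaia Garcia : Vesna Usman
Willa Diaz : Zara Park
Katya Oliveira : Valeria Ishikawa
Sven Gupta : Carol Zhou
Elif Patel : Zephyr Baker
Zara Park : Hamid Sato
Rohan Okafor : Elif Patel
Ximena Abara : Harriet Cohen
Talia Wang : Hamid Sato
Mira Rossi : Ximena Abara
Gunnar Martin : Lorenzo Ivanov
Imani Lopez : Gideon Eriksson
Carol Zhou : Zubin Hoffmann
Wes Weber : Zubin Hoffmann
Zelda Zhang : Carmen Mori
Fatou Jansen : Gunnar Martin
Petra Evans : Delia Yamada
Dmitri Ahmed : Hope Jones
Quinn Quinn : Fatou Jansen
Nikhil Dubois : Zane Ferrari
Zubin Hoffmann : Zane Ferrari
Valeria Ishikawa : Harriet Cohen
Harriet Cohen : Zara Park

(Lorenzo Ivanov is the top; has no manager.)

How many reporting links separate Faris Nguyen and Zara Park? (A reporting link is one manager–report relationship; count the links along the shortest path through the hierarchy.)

5

Faris Nguyen is 3 levels below Lorenzo Ivanov, and Zara Park is 2 levels below Lorenzo Ivanov (their lowest common manager). The shortest path runs up from Faris Nguyen to Lorenzo Ivanov and back down to Zara Park: 3 + 2 = 5 links.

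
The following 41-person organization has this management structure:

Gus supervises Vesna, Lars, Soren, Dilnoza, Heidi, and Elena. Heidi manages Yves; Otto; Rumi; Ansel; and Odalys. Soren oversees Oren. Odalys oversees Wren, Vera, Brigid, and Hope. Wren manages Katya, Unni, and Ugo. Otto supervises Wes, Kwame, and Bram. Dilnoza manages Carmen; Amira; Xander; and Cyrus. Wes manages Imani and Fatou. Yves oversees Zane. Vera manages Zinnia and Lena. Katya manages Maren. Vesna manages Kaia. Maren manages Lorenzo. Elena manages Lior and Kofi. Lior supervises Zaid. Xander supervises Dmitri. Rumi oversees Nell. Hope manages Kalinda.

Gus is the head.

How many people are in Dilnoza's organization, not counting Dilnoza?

Dilnoza directly manages Carmen, Amira, Xander, Cyrus. Carmen has no reports. Amira has no reports. Under Xander: Dmitri (1). Cyrus has no reports. So Dilnoza's organization is 4 direct reports plus everyone under them: 1 + 1 + 2 + 1 = 5.

5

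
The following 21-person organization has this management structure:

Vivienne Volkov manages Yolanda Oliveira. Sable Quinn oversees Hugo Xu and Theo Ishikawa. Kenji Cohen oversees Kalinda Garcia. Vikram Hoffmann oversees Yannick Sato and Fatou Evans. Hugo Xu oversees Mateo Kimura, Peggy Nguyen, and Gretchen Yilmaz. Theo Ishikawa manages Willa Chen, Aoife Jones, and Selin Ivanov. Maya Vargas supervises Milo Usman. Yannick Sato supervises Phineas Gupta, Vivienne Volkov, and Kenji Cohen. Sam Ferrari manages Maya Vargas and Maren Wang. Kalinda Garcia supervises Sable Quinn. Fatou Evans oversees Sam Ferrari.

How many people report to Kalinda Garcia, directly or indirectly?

9

Kalinda Garcia directly manages Sable Quinn. Under Sable Quinn: Theo Ishikawa, Aoife Jones, Willa Chen, Selin Ivanov, Hugo Xu, Gretchen Yilmaz, Peggy Nguyen, Mateo Kimura (8). That's 9 in total.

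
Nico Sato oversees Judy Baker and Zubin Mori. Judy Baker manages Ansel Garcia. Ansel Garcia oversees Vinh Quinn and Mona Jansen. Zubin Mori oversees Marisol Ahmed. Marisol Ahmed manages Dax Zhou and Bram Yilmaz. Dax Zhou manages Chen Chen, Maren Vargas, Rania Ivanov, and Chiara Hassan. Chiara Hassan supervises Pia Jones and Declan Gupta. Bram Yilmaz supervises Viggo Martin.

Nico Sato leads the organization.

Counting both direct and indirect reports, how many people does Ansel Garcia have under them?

Ansel Garcia directly manages Vinh Quinn, Mona Jansen. Vinh Quinn has no reports. Mona Jansen has no reports. So Ansel Garcia's organization is 2 direct reports plus everyone under them: 1 + 1 = 2.

2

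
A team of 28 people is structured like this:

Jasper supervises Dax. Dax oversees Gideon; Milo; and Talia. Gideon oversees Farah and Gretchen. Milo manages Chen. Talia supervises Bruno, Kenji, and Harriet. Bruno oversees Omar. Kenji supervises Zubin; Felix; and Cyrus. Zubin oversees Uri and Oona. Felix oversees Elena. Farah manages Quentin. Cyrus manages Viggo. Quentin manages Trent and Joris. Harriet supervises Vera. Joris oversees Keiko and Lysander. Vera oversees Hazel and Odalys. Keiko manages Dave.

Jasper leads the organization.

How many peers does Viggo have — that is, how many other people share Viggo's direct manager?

Viggo reports to Cyrus, and Cyrus has no other direct reports. Viggo has 0 peers.

0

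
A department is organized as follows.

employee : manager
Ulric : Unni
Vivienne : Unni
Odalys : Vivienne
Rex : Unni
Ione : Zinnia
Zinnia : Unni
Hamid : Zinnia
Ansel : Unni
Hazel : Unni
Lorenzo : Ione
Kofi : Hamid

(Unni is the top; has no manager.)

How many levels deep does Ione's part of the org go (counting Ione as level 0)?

1

The longest chain under Ione runs Ione → Lorenzo, which is 1 level below Ione.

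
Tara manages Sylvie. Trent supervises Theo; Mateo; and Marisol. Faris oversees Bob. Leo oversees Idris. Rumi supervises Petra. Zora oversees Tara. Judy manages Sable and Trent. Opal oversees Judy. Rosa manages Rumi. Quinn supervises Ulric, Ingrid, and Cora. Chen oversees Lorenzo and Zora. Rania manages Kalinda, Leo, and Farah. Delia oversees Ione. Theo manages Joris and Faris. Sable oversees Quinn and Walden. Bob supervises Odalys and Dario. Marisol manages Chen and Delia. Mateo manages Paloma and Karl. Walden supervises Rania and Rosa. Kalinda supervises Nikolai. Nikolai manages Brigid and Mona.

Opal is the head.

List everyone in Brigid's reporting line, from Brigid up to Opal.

Brigid -> Nikolai -> Kalinda -> Rania -> Walden -> Sable -> Judy -> Opal

Brigid reports to Nikolai. Nikolai reports to Kalinda. Kalinda reports to Rania. Rania reports to Walden. Walden reports to Sable. Sable reports to Judy. Judy reports to Opal. Opal is at the top.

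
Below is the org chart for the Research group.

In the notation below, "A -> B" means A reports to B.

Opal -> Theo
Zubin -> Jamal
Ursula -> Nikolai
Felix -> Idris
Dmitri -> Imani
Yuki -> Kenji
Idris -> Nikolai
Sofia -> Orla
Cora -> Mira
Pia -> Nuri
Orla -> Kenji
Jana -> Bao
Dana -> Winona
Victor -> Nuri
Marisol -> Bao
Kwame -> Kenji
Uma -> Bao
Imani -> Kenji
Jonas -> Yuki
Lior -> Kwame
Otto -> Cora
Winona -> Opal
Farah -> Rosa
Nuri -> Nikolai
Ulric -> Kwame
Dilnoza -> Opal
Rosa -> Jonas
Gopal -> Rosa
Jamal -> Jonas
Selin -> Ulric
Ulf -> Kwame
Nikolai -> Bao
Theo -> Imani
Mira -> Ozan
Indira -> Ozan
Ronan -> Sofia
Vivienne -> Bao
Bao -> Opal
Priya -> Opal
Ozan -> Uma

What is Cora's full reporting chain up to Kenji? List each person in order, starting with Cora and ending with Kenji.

Cora -> Mira -> Ozan -> Uma -> Bao -> Opal -> Theo -> Imani -> Kenji

Cora reports to Mira. Mira reports to Ozan. Ozan reports to Uma. Uma reports to Bao. Bao reports to Opal. Opal reports to Theo. Theo reports to Imani. Imani reports to Kenji. Kenji is at the top.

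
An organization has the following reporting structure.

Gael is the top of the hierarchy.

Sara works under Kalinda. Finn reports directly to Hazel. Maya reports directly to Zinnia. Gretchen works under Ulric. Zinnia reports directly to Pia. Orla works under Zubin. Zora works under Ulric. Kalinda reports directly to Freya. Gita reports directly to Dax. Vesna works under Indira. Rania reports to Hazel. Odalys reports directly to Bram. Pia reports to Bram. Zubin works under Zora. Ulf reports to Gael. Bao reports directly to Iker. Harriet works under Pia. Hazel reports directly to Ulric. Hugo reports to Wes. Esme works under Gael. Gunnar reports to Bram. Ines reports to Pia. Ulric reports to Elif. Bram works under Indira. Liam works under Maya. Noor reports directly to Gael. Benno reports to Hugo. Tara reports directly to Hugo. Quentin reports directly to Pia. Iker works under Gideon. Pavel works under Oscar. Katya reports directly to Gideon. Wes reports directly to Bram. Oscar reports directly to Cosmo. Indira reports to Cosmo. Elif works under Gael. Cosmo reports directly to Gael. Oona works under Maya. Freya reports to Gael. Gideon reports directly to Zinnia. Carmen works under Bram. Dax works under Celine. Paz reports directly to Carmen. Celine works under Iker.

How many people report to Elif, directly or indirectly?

8

Elif directly manages Ulric. Under Ulric: Hazel, Finn, Rania, Gretchen, Zora, Zubin, Orla (7). That's 8 in total.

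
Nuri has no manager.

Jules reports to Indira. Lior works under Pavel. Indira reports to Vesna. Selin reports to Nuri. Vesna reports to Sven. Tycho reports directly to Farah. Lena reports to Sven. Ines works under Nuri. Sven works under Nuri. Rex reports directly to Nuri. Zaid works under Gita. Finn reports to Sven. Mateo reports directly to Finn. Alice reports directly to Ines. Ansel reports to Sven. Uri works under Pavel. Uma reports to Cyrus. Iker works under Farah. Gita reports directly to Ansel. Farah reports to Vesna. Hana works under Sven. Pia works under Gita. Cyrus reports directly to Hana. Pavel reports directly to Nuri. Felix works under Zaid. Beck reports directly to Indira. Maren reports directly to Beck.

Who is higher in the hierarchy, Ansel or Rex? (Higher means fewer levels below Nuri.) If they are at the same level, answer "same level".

Ansel is 2 levels below Nuri; Rex is 1. Rex is higher.

Rex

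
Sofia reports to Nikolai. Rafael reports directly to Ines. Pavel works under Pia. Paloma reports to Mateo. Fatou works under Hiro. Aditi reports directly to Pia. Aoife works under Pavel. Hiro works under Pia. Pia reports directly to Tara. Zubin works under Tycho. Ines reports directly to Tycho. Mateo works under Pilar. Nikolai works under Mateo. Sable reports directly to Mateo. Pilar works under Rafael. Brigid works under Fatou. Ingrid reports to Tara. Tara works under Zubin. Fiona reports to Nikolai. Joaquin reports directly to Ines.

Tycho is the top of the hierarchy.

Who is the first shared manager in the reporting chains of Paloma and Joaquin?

Paloma's chain of managers is Mateo, Pilar, Rafael, Ines, Tycho. Joaquin's chain of managers is Ines, Tycho. The first manager that appears in both chains is Ines.

Ines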